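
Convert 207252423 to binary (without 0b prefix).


207252423 = 1100010110100110101111000111 in binary

1100010110100110101111000111


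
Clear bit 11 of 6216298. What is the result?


6216298 & ~(1 << 11) = 6214250

6214250


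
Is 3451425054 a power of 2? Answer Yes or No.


0b11001101101110001001000100011110. Multiple bits set => No

No


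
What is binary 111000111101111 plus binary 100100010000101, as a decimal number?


111000111101111 + 100100010000101 = 1011101001110100 = 47732

47732


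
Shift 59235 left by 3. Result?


0b1110011101100011 << 3 = 0b1110011101100011000 = 473880

473880


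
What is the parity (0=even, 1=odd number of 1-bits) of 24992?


0b110000110100000 has 5 ones => parity 1

1


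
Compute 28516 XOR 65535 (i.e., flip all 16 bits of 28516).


28516 ^ 65535 = 37019

37019


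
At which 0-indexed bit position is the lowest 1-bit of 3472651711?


0b11001110111111000111010110111111. Lowest set bit at position 0

0


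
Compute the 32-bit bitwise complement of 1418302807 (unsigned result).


~0b1010100100010011001010101010111 = 0b10101011011101100110101010101000 = 2876664488 (32-bit unsigned)

2876664488


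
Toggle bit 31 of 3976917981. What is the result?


3976917981 ^ (1 << 31) = 3976917981 ^ 2147483648 = 1829434333

1829434333


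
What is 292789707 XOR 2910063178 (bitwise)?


0b10001011100111001110111001011 ^ 0b10101101011101000000101001001010 = 0b10111100000001111001011110000001 = 3154614145

3154614145


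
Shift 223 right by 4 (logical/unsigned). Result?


0b11011111 >> 4 = 0b1101 = 13

13


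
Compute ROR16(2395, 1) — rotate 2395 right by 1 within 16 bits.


Rotate 0b100101011011 right by 1 (16-bit) = 0b1000010010101101 = 33965

33965


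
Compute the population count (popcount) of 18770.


0b100100101010010 has 6 set bits

6


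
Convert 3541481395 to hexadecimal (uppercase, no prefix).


3541481395 = D316B7B3 hex

D316B7B3


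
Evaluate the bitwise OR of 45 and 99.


0b101101 | 0b1100011 = 0b1101111 = 111

111


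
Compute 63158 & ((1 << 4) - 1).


63158 & 15 = 6

6


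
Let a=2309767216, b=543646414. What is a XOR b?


2309767216 ^ 543646414 = 2848662270

2848662270


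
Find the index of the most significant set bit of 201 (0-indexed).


0b11001001. Highest set bit at position 7

7


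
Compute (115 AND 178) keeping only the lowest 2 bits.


Step 1: 115 & 178 = 50
Step 2: 50 & 3 = 2

2


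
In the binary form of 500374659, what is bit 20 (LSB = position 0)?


0b11101110100110001110010000011, position 20 = 1

1


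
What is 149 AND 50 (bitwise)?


0b10010101 & 0b110010 = 0b10000 = 16

16


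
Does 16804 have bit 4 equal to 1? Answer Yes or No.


0b100000110100100, bit 4 = 0. No

No


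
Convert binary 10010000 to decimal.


10010000 in decimal = 144

144


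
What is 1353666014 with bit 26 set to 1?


1353666014 | (1 << 26) = 1353666014 | 67108864 = 1420774878

1420774878


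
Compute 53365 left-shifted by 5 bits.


0b1101000001110101 << 5 = 0b110100000111010100000 = 1707680

1707680


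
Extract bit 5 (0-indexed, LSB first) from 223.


0b11011111, position 5 = 0

0


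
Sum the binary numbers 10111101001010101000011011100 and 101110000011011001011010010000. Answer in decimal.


10111101001010101000011011100 + 101110000011011001011010010000 = 1000101101100101110011101101100 = 1169352556

1169352556


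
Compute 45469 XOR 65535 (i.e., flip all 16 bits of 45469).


45469 ^ 65535 = 20066

20066


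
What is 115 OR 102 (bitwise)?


0b1110011 | 0b1100110 = 0b1110111 = 119

119


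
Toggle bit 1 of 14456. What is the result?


14456 ^ (1 << 1) = 14456 ^ 2 = 14458

14458


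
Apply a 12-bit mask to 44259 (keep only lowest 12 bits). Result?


44259 & 4095 = 3299

3299


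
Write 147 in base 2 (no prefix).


147 = 10010011 in binary

10010011


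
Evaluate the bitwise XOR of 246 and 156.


0b11110110 ^ 0b10011100 = 0b1101010 = 106

106


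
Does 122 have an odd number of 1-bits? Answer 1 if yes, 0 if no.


0b1111010 has 5 ones => parity 1

1


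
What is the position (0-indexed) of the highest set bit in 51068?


0b1100011101111100. Highest set bit at position 15

15


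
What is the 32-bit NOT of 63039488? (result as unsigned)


~0b11110000011110100000000000 = 0b11111100001111100001011111111111 = 4231927807 (32-bit unsigned)

4231927807


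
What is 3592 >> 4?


0b111000001000 >> 4 = 0b11100000 = 224

224


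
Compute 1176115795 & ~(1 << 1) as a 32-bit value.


1176115795 & ~(1 << 1) = 1176115793

1176115793


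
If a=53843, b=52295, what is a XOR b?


53843 ^ 52295 = 7700

7700


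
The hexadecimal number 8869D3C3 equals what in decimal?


8869D3C3 hex = 2288636867 decimal

2288636867


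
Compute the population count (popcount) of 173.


0b10101101 has 5 set bits

5


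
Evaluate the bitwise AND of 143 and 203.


0b10001111 & 0b11001011 = 0b10001011 = 139

139


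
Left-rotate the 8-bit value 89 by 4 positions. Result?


Rotate 0b1011001 left by 4 (8-bit) = 0b10010101 = 149

149


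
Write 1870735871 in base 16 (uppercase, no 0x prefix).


1870735871 = 6F8129FF hex

6F8129FF


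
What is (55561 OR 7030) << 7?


Step 1: 55561 | 7030 = 56191
Step 2: 56191 << 7 = 7192448

7192448


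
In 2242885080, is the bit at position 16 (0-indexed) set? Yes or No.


0b10000101101011111011010111011000, bit 16 = 1. Yes

Yes


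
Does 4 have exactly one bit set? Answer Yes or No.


0b100. Only one bit set => Yes

Yes


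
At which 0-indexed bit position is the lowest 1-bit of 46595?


0b1011011000000011. Lowest set bit at position 0

0


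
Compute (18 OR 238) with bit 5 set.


Step 1: 18 | 238 = 254
Step 2: 254 | (1 << 5) = 254 | 32 = 254

254


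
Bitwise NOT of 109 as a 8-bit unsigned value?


~0b1101101 = 0b10010010 = 146 (8-bit unsigned)

146


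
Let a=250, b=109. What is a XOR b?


250 ^ 109 = 151

151


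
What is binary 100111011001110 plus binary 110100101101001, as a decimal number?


100111011001110 + 110100101101001 = 1011100000110111 = 47159

47159


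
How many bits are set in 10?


0b1010 has 2 set bits

2


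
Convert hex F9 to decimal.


F9 hex = 249 decimal

249


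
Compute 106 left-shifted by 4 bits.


0b1101010 << 4 = 0b11010100000 = 1696

1696


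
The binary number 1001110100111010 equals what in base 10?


1001110100111010 in decimal = 40250

40250


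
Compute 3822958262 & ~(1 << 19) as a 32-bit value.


3822958262 & ~(1 << 19) = 3822433974

3822433974


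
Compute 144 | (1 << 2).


144 | (1 << 2) = 144 | 4 = 148

148


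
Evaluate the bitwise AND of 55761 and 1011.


0b1101100111010001 & 0b1111110011 = 0b111010001 = 465

465


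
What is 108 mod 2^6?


108 & 63 = 44

44


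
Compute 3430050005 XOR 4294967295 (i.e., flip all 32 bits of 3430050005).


3430050005 ^ 4294967295 = 864917290

864917290


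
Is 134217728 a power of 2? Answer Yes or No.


0b1000000000000000000000000000. Only one bit set => Yes

Yes


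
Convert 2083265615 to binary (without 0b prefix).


2083265615 = 1111100001011000001110001001111 in binary

1111100001011000001110001001111


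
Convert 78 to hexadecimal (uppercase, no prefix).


78 = 4E hex

4E


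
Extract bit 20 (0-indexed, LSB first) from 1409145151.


0b1010011111111011101100100111111, position 20 = 1

1


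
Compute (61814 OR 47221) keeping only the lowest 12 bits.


Step 1: 61814 | 47221 = 63863
Step 2: 63863 & 4095 = 2423

2423


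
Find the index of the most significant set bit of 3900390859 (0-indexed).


0b11101000011110110011110111001011. Highest set bit at position 31

31


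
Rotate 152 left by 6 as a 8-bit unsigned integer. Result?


Rotate 0b10011000 left by 6 (8-bit) = 0b100110 = 38

38


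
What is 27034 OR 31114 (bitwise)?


0b110100110011010 | 0b111100110001010 = 0b111100110011010 = 31130

31130


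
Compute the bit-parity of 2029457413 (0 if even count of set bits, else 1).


0b1111000111101110001000000000101 has 14 ones => parity 0

0


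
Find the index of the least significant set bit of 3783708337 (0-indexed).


0b11100001100001101100111010110001. Lowest set bit at position 0

0


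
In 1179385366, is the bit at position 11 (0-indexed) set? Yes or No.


0b1000110010010111111111000010110, bit 11 = 1. Yes

Yes


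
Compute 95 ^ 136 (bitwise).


0b1011111 ^ 0b10001000 = 0b11010111 = 215

215


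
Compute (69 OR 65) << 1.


Step 1: 69 | 65 = 69
Step 2: 69 << 1 = 138

138


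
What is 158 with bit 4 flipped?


158 ^ (1 << 4) = 158 ^ 16 = 142

142


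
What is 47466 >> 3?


0b1011100101101010 >> 3 = 0b1011100101101 = 5933

5933


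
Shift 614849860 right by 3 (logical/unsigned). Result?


0b100100101001011101110101000100 >> 3 = 0b100100101001011101110101000 = 76856232

76856232


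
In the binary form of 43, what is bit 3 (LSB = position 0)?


0b101011, position 3 = 1

1


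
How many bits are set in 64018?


0b1111101000010010 has 8 set bits

8


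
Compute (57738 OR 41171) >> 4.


Step 1: 57738 | 41171 = 57819
Step 2: 57819 >> 4 = 3613

3613


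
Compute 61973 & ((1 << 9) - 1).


61973 & 511 = 21

21


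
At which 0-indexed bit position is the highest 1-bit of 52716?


0b1100110111101100. Highest set bit at position 15

15


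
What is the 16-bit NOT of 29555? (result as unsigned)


~0b111001101110011 = 0b1000110010001100 = 35980 (16-bit unsigned)

35980


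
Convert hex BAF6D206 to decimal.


BAF6D206 hex = 3136737798 decimal

3136737798


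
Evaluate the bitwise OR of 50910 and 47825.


0b1100011011011110 | 0b1011101011010001 = 0b1111111011011111 = 65247

65247


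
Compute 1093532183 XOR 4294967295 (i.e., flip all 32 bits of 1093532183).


1093532183 ^ 4294967295 = 3201435112

3201435112


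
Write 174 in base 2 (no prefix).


174 = 10101110 in binary

10101110


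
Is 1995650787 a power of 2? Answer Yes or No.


0b1110110111100110011011011100011. Multiple bits set => No

No


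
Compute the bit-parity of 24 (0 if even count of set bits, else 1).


0b11000 has 2 ones => parity 0

0


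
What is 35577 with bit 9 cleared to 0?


35577 & ~(1 << 9) = 35065

35065


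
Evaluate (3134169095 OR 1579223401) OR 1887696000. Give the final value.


Step 1: 3134169095 | 1579223401 = 4277119343
Step 2: 4277119343 | 1887696000 = 4277140975

4277140975


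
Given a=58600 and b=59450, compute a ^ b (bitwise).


58600 ^ 59450 = 3282

3282


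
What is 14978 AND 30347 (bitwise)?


0b11101010000010 & 0b111011010001011 = 0b11001010000010 = 12930

12930


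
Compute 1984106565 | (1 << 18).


1984106565 | (1 << 18) = 1984106565 | 262144 = 1984368709

1984368709


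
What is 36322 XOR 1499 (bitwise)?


0b1000110111100010 ^ 0b10111011011 = 0b1000100000111001 = 34873

34873


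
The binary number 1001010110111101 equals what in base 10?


1001010110111101 in decimal = 38333

38333


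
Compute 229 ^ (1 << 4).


229 ^ (1 << 4) = 229 ^ 16 = 245

245


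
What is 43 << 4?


0b101011 << 4 = 0b1010110000 = 688

688


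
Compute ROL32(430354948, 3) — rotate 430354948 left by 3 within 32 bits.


Rotate 0b11001101001101011001000000100 left by 3 (32-bit) = 0b11001101001101011001000000100000 = 3442839584

3442839584


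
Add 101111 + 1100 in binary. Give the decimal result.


101111 + 1100 = 111011 = 59

59


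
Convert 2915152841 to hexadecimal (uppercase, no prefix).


2915152841 = ADC1B3C9 hex

ADC1B3C9


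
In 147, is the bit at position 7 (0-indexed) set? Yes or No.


0b10010011, bit 7 = 1. Yes

Yes


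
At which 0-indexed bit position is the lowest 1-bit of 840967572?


0b110010001000000010010110010100. Lowest set bit at position 2

2


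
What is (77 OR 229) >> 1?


Step 1: 77 | 229 = 237
Step 2: 237 >> 1 = 118

118


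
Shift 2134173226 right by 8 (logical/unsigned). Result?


0b1111111001101001110011000101010 >> 8 = 0b11111110011010011100110 = 8336614

8336614


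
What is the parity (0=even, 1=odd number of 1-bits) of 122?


0b1111010 has 5 ones => parity 1

1


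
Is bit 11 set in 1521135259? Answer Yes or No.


0b1011010101010101010111010011011, bit 11 = 1. Yes

Yes


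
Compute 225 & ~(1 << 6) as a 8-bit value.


225 & ~(1 << 6) = 161

161


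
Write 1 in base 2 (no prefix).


1 = 1 in binary

1


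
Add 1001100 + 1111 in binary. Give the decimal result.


1001100 + 1111 = 1011011 = 91

91


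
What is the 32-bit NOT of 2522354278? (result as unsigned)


~0b10010110010110000001001001100110 = 0b1101001101001111110110110011001 = 1772613017 (32-bit unsigned)

1772613017


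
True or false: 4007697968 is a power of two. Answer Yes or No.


0b11101110111000001001111000110000. Multiple bits set => No

No


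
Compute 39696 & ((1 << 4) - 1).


39696 & 15 = 0

0


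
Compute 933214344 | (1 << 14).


933214344 | (1 << 14) = 933214344 | 16384 = 933230728

933230728


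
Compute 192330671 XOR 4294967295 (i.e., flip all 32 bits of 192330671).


192330671 ^ 4294967295 = 4102636624

4102636624


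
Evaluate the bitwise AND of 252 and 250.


0b11111100 & 0b11111010 = 0b11111000 = 248

248


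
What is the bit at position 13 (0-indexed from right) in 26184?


0b110011001001000, position 13 = 1

1


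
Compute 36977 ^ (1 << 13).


36977 ^ (1 << 13) = 36977 ^ 8192 = 45169

45169


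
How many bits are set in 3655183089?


0b11011001110111011010101011110001 has 20 set bits

20


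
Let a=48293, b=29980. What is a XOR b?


48293 ^ 29980 = 51641

51641


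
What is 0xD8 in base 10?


D8 hex = 216 decimal

216


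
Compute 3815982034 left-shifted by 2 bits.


0b11100011011100110100001111010010 << 2 = 0b1110001101110011010000111101001000 = 15263928136

15263928136


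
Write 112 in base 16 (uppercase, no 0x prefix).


112 = 70 hex

70


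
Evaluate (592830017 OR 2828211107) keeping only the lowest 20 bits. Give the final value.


Step 1: 592830017 | 2828211107 = 2883051491
Step 2: 2883051491 & 1048575 = 516067

516067


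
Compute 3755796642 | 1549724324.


0b11011111110111001110100010100010 | 0b1011100010111101110101010100100 = 0b11011111110111101110101010100110 = 3755928230

3755928230


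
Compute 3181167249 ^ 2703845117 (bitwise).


0b10111101100111001100001010010001 ^ 0b10100001001010010110011011111101 = 0b11100101101011010010001101100 = 481666156

481666156


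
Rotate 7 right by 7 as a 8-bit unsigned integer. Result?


Rotate 0b111 right by 7 (8-bit) = 0b1110 = 14

14


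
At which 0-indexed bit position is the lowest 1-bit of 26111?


0b110010111111111. Lowest set bit at position 0

0


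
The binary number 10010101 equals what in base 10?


10010101 in decimal = 149

149


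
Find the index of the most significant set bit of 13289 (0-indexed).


0b11001111101001. Highest set bit at position 13

13


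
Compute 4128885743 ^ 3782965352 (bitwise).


0b11110110000110011100101111101111 ^ 0b11100001011110110111100001101000 = 0b10111011000101011001110000111 = 392344455

392344455


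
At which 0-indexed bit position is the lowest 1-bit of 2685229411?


0b10100000000011010101100101100011. Lowest set bit at position 0

0


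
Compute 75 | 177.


0b1001011 | 0b10110001 = 0b11111011 = 251

251


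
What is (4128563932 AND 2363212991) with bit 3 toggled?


Step 1: 4128563932 & 2363212991 = 2215690396
Step 2: 2215690396 ^ (1 << 3) = 2215690396 ^ 8 = 2215690388

2215690388


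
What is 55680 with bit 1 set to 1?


55680 | (1 << 1) = 55680 | 2 = 55682

55682


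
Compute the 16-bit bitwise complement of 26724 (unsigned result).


~0b110100001100100 = 0b1001011110011011 = 38811 (16-bit unsigned)

38811


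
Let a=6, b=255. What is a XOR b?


6 ^ 255 = 249

249


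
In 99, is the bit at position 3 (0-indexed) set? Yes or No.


0b1100011, bit 3 = 0. No

No


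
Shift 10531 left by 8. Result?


0b10100100100011 << 8 = 0b1010010010001100000000 = 2695936

2695936


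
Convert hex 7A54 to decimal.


7A54 hex = 31316 decimal

31316


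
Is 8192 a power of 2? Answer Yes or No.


0b10000000000000. Only one bit set => Yes

Yes


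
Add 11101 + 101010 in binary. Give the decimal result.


11101 + 101010 = 1000111 = 71

71


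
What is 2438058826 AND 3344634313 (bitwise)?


0b10010001010100011101001101001010 & 0b11000111010110110001000111001001 = 0b10000001010100010001000101001000 = 2169573704

2169573704


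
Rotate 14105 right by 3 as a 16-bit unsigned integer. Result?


Rotate 0b11011100011001 right by 3 (16-bit) = 0b10011011100011 = 9955

9955


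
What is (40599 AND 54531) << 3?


Step 1: 40599 & 54531 = 37891
Step 2: 37891 << 3 = 303128

303128


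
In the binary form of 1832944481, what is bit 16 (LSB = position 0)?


0b1101101010000001000001101100001, position 16 = 0

0


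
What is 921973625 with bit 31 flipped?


921973625 ^ (1 << 31) = 921973625 ^ 2147483648 = 3069457273

3069457273


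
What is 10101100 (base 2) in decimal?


10101100 in decimal = 172

172


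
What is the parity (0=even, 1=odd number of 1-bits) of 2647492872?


0b10011101110011011000100100001000 has 14 ones => parity 0

0


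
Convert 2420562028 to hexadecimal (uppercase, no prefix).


2420562028 = 9046D86C hex

9046D86C


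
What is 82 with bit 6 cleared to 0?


82 & ~(1 << 6) = 18

18


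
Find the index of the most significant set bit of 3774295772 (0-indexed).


0b11100000111101110010111011011100. Highest set bit at position 31

31


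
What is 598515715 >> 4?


0b100011101011001010000000000011 >> 4 = 0b10001110101100101000000000 = 37407232

37407232


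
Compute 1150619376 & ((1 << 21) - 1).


1150619376 & 2097151 = 1380080

1380080


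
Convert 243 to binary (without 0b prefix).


243 = 11110011 in binary

11110011


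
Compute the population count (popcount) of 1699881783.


0b1100101010100100010001100110111 has 15 set bits

15


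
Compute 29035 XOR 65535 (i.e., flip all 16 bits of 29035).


29035 ^ 65535 = 36500

36500


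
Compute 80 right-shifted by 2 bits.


0b1010000 >> 2 = 0b10100 = 20

20


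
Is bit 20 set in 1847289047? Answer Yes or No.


0b1101110000110110110010011010111, bit 20 = 1. Yes

Yes


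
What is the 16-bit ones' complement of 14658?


14658 ^ 65535 = 50877

50877


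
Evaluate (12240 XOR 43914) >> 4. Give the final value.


Step 1: 12240 ^ 43914 = 33882
Step 2: 33882 >> 4 = 2117

2117


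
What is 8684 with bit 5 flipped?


8684 ^ (1 << 5) = 8684 ^ 32 = 8652

8652


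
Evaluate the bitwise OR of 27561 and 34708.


0b110101110101001 | 0b1000011110010100 = 0b1110111110111101 = 61373

61373


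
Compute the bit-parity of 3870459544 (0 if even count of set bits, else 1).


0b11100110101100101000011010011000 has 15 ones => parity 1

1


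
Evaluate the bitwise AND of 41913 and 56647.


0b1010001110111001 & 0b1101110101000111 = 0b1000000100000001 = 33025

33025


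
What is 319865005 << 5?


0b10011000100001100000010101101 << 5 = 0b1001100010000110000001010110100000 = 10235680160

10235680160


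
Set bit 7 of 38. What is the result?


38 | (1 << 7) = 38 | 128 = 166

166


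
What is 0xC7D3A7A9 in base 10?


C7D3A7A9 hex = 3352537001 decimal

3352537001


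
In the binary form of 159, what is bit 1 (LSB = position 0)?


0b10011111, position 1 = 1

1


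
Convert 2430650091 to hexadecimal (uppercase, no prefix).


2430650091 = 90E0C6EB hex

90E0C6EB


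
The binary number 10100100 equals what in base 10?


10100100 in decimal = 164

164


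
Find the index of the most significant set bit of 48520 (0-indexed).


0b1011110110001000. Highest set bit at position 15

15


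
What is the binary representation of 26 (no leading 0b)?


26 = 11010 in binary

11010


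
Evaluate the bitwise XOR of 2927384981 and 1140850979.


0b10101110011111000101100110010101 ^ 0b1000100000000000000000100100011 = 0b11101010011111000101100010110110 = 3934017718

3934017718


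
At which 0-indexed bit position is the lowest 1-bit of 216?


0b11011000. Lowest set bit at position 3

3


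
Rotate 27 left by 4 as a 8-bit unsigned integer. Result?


Rotate 0b11011 left by 4 (8-bit) = 0b10110001 = 177

177


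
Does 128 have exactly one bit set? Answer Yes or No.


0b10000000. Only one bit set => Yes

Yes


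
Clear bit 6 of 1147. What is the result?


1147 & ~(1 << 6) = 1083

1083


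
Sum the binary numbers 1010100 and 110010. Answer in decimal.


1010100 + 110010 = 10000110 = 134

134


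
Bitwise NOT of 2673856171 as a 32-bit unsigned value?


~0b10011111010111111100111010101011 = 0b1100000101000000011000101010100 = 1621111124 (32-bit unsigned)

1621111124


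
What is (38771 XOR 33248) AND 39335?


Step 1: 38771 ^ 33248 = 5779
Step 2: 5779 & 39335 = 4227

4227


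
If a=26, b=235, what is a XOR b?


26 ^ 235 = 241

241


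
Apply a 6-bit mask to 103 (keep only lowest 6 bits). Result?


103 & 63 = 39

39


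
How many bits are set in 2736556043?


0b10100011000111001000100000001011 has 12 set bits

12


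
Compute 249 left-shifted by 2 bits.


0b11111001 << 2 = 0b1111100100 = 996

996


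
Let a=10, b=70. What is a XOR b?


10 ^ 70 = 76

76


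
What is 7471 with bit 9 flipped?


7471 ^ (1 << 9) = 7471 ^ 512 = 7983

7983


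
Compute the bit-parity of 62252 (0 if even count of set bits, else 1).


0b1111001100101100 has 9 ones => parity 1

1


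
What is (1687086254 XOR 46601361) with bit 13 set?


Step 1: 1687086254 ^ 46601361 = 1716121663
Step 2: 1716121663 | (1 << 13) = 1716121663 | 8192 = 1716121663

1716121663


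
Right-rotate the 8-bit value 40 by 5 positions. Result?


Rotate 0b101000 right by 5 (8-bit) = 0b1000001 = 65

65


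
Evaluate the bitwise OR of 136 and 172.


0b10001000 | 0b10101100 = 0b10101100 = 172

172


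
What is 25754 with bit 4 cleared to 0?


25754 & ~(1 << 4) = 25738

25738


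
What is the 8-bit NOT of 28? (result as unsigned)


~0b11100 = 0b11100011 = 227 (8-bit unsigned)

227


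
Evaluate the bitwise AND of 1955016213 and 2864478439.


0b1110100100001110010111000010101 & 0b10101010101111000111100011100111 = 0b100000100001000010100000000101 = 545531909

545531909


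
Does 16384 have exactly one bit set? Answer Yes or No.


0b100000000000000. Only one bit set => Yes

Yes


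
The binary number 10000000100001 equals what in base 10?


10000000100001 in decimal = 8225

8225


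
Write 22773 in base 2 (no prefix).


22773 = 101100011110101 in binary

101100011110101


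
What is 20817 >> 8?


0b101000101010001 >> 8 = 0b1010001 = 81

81


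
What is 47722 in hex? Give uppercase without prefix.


47722 = BA6A hex

BA6A


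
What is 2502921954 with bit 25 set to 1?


2502921954 | (1 << 25) = 2502921954 | 33554432 = 2536476386

2536476386


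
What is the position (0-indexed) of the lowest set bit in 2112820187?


0b1111101111011110001001111011011. Lowest set bit at position 0

0


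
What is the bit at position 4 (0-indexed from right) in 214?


0b11010110, position 4 = 1

1


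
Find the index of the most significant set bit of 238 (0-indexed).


0b11101110. Highest set bit at position 7

7


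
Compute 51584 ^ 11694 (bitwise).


0b1100100110000000 ^ 0b10110110101110 = 0b1110010000101110 = 58414

58414


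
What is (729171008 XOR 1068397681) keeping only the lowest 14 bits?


Step 1: 729171008 ^ 1068397681 = 349712433
Step 2: 349712433 & 16383 = 12337

12337


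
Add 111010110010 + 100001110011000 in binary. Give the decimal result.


111010110010 + 100001110011000 = 101001001001010 = 21066

21066


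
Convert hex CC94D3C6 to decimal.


CC94D3C6 hex = 3432305606 decimal

3432305606


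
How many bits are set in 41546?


0b1010001001001010 has 6 set bits

6


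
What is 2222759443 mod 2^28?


2222759443 & 268435455 = 75275795

75275795


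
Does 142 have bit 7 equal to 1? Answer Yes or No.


0b10001110, bit 7 = 1. Yes

Yes


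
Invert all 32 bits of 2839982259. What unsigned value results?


2839982259 ^ 4294967295 = 1454985036

1454985036


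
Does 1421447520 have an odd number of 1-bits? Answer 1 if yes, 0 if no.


0b1010100101110011001000101100000 has 13 ones => parity 1

1


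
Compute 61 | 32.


0b111101 | 0b100000 = 0b111101 = 61

61


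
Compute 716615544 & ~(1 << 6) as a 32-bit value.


716615544 & ~(1 << 6) = 716615480

716615480


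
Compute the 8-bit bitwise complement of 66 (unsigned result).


~0b1000010 = 0b10111101 = 189 (8-bit unsigned)

189


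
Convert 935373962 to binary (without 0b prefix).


935373962 = 110111110000001010110010001010 in binary

110111110000001010110010001010


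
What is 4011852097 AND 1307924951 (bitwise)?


0b11101111001000000000000101000001 & 0b1001101111101010101100111010111 = 0b1001101001000000000000101000001 = 1293943105

1293943105


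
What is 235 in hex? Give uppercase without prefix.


235 = EB hex

EB


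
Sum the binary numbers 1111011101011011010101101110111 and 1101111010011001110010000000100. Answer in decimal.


1111011101011011010101101110111 + 1101111010011001110010000000100 = 11101010111110101000111101111011 = 3942289275

3942289275


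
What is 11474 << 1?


0b10110011010010 << 1 = 0b101100110100100 = 22948

22948


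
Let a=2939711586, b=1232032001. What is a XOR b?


2939711586 ^ 1232032001 = 3864469859

3864469859


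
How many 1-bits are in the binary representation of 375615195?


0b10110011000110110111011011011 has 18 set bits

18


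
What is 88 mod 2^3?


88 & 7 = 0

0


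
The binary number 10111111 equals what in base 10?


10111111 in decimal = 191

191


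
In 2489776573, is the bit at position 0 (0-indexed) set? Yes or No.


0b10010100011001101111100110111101, bit 0 = 1. Yes

Yes


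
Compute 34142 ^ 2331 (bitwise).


0b1000010101011110 ^ 0b100100011011 = 0b1000110001000101 = 35909

35909


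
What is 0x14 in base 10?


14 hex = 20 decimal

20


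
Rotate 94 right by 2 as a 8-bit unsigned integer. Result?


Rotate 0b1011110 right by 2 (8-bit) = 0b10010111 = 151

151


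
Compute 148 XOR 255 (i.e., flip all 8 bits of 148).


148 ^ 255 = 107

107


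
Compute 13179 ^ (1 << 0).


13179 ^ (1 << 0) = 13179 ^ 1 = 13178

13178


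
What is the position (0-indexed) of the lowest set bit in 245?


0b11110101. Lowest set bit at position 0

0


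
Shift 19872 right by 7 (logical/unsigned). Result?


0b100110110100000 >> 7 = 0b10011011 = 155

155


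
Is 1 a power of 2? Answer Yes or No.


0b1. Only one bit set => Yes

Yes


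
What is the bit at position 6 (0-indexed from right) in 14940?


0b11101001011100, position 6 = 1

1


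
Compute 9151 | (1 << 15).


9151 | (1 << 15) = 9151 | 32768 = 41919

41919


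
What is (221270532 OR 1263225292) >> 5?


Step 1: 221270532 | 1263225292 = 1333484492
Step 2: 1333484492 >> 5 = 41671390

41671390


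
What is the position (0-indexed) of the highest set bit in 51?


0b110011. Highest set bit at position 5

5


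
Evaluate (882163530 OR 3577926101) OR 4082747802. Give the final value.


Step 1: 882163530 | 3577926101 = 4124508127
Step 2: 4124508127 | 4082747802 = 4158652383

4158652383


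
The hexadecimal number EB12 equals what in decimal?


EB12 hex = 60178 decimal

60178


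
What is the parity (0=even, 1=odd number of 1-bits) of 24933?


0b110000101100101 has 7 ones => parity 1

1


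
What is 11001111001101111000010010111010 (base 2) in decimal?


11001111001101111000010010111010 in decimal = 3476522170

3476522170


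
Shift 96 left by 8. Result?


0b1100000 << 8 = 0b110000000000000 = 24576

24576


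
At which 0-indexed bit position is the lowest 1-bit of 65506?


0b1111111111100010. Lowest set bit at position 1

1


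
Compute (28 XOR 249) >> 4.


Step 1: 28 ^ 249 = 229
Step 2: 229 >> 4 = 14

14


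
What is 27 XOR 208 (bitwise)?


0b11011 ^ 0b11010000 = 0b11001011 = 203

203


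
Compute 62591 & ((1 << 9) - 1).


62591 & 511 = 127

127


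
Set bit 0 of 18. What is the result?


18 | (1 << 0) = 18 | 1 = 19

19


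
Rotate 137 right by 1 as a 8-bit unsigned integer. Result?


Rotate 0b10001001 right by 1 (8-bit) = 0b11000100 = 196

196


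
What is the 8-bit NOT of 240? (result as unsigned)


~0b11110000 = 0b1111 = 15 (8-bit unsigned)

15


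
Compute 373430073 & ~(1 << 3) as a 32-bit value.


373430073 & ~(1 << 3) = 373430065

373430065


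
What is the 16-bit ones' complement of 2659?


2659 ^ 65535 = 62876

62876


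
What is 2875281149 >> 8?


0b10101011011000010100111011111101 >> 8 = 0b101010110110000101001110 = 11231566

11231566


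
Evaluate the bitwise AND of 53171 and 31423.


0b1100111110110011 & 0b111101010111111 = 0b100101010110011 = 19123

19123


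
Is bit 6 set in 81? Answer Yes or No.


0b1010001, bit 6 = 1. Yes

Yes


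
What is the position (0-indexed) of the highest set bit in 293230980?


0b10001011110100101100110000100. Highest set bit at position 28

28


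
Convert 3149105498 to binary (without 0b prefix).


3149105498 = 10111011101100111000100101011010 in binary

10111011101100111000100101011010


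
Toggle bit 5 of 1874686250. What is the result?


1874686250 ^ (1 << 5) = 1874686250 ^ 32 = 1874686218

1874686218


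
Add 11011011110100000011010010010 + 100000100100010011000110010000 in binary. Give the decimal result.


11011011110100000011010010010 + 100000100100010011000110010000 = 111100000010110011100000100010 = 1007368226

1007368226


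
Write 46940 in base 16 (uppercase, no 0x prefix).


46940 = B75C hex

B75C


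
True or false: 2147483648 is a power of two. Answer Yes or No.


0b10000000000000000000000000000000. Only one bit set => Yes

Yes


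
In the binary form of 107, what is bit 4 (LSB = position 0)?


0b1101011, position 4 = 0

0


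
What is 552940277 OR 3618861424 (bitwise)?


0b100000111101010011001011110101 | 0b11010111101100110111000101110000 = 0b11110111111101110111001111110101 = 4160189429

4160189429


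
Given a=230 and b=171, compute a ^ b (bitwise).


230 ^ 171 = 77

77


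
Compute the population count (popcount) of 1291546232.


0b1001100111110110110111001111000 has 19 set bits

19


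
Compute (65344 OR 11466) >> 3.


Step 1: 65344 | 11466 = 65482
Step 2: 65482 >> 3 = 8185

8185


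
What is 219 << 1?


0b11011011 << 1 = 0b110110110 = 438

438


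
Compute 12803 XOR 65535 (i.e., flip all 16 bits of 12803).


12803 ^ 65535 = 52732

52732


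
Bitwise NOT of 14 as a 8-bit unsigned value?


~0b1110 = 0b11110001 = 241 (8-bit unsigned)

241


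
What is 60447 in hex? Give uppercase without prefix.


60447 = EC1F hex

EC1F


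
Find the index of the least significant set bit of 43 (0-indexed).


0b101011. Lowest set bit at position 0

0


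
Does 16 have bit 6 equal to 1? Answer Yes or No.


0b10000, bit 6 = 0. No

No


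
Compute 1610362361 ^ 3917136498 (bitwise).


0b1011111111111000010110111111001 ^ 0b11101001011110101100001001110010 = 0b10110110100001101110111110001011 = 3062296459

3062296459


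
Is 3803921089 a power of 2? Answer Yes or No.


0b11100010101110110011101011000001. Multiple bits set => No

No


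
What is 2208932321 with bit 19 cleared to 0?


2208932321 & ~(1 << 19) = 2208408033

2208408033


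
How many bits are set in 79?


0b1001111 has 5 set bits

5


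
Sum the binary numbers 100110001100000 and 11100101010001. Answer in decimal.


100110001100000 + 11100101010001 = 1000010110110001 = 34225

34225


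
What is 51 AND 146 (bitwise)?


0b110011 & 0b10010010 = 0b10010 = 18

18


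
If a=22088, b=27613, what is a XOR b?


22088 ^ 27613 = 15765

15765


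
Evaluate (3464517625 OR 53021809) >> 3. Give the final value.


Step 1: 3464517625 | 53021809 = 3483983865
Step 2: 3483983865 >> 3 = 435497983

435497983


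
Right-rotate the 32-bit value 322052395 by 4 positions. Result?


Rotate 0b10011001100100010000100101011 right by 4 (32-bit) = 0b10110001001100110010001000010010 = 2972918290

2972918290


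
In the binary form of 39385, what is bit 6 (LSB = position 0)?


0b1001100111011001, position 6 = 1

1


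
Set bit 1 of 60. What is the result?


60 | (1 << 1) = 60 | 2 = 62

62


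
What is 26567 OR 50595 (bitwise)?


0b110011111000111 | 0b1100010110100011 = 0b1110011111100111 = 59367

59367


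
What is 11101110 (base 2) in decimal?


11101110 in decimal = 238

238


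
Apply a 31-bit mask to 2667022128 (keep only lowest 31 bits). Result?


2667022128 & 2147483647 = 519538480

519538480


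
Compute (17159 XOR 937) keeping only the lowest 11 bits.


Step 1: 17159 ^ 937 = 16558
Step 2: 16558 & 2047 = 174

174


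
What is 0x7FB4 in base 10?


7FB4 hex = 32692 decimal

32692


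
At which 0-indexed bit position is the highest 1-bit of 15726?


0b11110101101110. Highest set bit at position 13

13


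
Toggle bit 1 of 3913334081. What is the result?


3913334081 ^ (1 << 1) = 3913334081 ^ 2 = 3913334083

3913334083


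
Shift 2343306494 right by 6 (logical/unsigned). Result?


0b10001011101011000000010011111110 >> 6 = 0b10001011101011000000010011 = 36614163

36614163


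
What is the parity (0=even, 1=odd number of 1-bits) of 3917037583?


0b11101001011110010100000000001111 has 15 ones => parity 1

1


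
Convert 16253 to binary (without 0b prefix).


16253 = 11111101111101 in binary

11111101111101


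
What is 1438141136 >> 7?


0b1010101101110000100101011010000 >> 7 = 0b101010110111000010010101 = 11235477

11235477


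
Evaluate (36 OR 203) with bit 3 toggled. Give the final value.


Step 1: 36 | 203 = 239
Step 2: 239 ^ (1 << 3) = 239 ^ 8 = 231

231


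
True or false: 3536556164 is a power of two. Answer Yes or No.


0b11010010110010111001000010000100. Multiple bits set => No

No


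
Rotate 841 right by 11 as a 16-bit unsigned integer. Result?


Rotate 0b1101001001 right by 11 (16-bit) = 0b110100100100000 = 26912

26912


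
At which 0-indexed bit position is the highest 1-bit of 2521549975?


0b10010110010010111100110010010111. Highest set bit at position 31

31


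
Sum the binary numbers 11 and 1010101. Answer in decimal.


11 + 1010101 = 1011000 = 88

88


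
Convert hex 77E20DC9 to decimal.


77E20DC9 hex = 2011303369 decimal

2011303369


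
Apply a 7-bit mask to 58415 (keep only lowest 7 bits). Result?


58415 & 127 = 47

47


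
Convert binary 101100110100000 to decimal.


101100110100000 in decimal = 22944

22944


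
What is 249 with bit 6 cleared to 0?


249 & ~(1 << 6) = 185

185


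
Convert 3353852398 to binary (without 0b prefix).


3353852398 = 11000111111001111011100111101110 in binary

11000111111001111011100111101110


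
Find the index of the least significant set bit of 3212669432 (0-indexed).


0b10111111011111010111000111111000. Lowest set bit at position 3

3


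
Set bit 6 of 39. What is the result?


39 | (1 << 6) = 39 | 64 = 103

103


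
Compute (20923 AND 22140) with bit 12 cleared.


Step 1: 20923 & 22140 = 20536
Step 2: 20536 & ~(1 << 12) = 16440

16440


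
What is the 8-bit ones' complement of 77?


77 ^ 255 = 178

178


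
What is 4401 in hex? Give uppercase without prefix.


4401 = 1131 hex

1131


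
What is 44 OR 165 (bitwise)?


0b101100 | 0b10100101 = 0b10101101 = 173

173


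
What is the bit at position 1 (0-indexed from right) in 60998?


0b1110111001000110, position 1 = 1

1


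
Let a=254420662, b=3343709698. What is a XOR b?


254420662 ^ 3343709698 = 3362181300

3362181300


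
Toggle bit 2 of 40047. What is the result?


40047 ^ (1 << 2) = 40047 ^ 4 = 40043

40043


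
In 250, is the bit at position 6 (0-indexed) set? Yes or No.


0b11111010, bit 6 = 1. Yes

Yes


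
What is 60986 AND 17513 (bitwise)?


0b1110111000111010 & 0b100010001101001 = 0b100010000101000 = 17448

17448


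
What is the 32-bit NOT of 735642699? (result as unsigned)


~0b101011110110010000010001001011 = 0b11010100001001101111101110110100 = 3559324596 (32-bit unsigned)

3559324596


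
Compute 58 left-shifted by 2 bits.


0b111010 << 2 = 0b11101000 = 232

232


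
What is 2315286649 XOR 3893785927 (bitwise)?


0b10001010000000000111100001111001 ^ 0b11101000000101100111010101000111 = 0b1100010000101100000110100111110 = 1645612350

1645612350


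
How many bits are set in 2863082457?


0b10101010101001110010101111011001 has 18 set bits

18


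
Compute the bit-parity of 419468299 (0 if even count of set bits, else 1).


0b11001000000001001010000001011 has 9 ones => parity 1

1


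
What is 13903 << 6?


0b11011001001111 << 6 = 0b11011001001111000000 = 889792

889792


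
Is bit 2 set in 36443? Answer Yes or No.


0b1000111001011011, bit 2 = 0. No

No


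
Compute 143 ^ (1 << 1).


143 ^ (1 << 1) = 143 ^ 2 = 141

141


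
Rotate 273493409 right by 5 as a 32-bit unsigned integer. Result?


Rotate 0b10000010011010010110110100001 right by 5 (32-bit) = 0b1000100000100110100101101101 = 142764397

142764397


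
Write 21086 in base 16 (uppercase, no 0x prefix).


21086 = 525E hex

525E


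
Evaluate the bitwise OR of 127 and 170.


0b1111111 | 0b10101010 = 0b11111111 = 255

255


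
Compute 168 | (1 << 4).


168 | (1 << 4) = 168 | 16 = 184

184


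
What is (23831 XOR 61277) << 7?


Step 1: 23831 ^ 61277 = 45642
Step 2: 45642 << 7 = 5842176

5842176


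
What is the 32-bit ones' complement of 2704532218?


2704532218 ^ 4294967295 = 1590435077

1590435077


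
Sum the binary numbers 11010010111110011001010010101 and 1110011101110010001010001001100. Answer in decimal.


11010010111110011001010010101 + 1110011101110010001010001001100 = 10001110000110000100011011100001 = 2383955681

2383955681


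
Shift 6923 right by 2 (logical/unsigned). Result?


0b1101100001011 >> 2 = 0b11011000010 = 1730

1730


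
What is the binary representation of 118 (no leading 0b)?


118 = 1110110 in binary

1110110


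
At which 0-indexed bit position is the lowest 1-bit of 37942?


0b1001010000110110. Lowest set bit at position 1

1
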